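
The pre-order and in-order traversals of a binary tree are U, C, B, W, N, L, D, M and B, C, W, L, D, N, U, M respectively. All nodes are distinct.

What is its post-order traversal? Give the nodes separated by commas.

The first element of pre-order is the root; it splits in-order into left and right subtrees.
Root U: left subtree has 6 nodes {B, C, W, L, D, N}, right has 1 {M}.
  Root C: left subtree has 1 node {B}, right has 4 {W, L, D, N}.
    Root W: left subtree has 0 nodes { }, right has 3 {L, D, N}.
      Root N: left subtree has 2 nodes {L, D}, right has 0 { }.
        Root L: left subtree has 0 nodes { }, right has 1 {D}.

B, D, L, N, W, C, M, U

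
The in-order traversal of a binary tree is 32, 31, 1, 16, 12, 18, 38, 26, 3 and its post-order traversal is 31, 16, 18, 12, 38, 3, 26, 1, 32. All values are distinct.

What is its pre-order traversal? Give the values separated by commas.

32, 1, 31, 26, 38, 12, 16, 18, 3

The last element of post-order is the root; it splits in-order into left and right subtrees.
Root 32: left subtree has 0 nodes { }, right has 8 {31, 1, 16, 12, 18, 38, 26, 3}.
  Root 1: left subtree has 1 node {31}, right has 6 {16, 12, 18, 38, 26, 3}.
    Root 26: left subtree has 4 nodes {16, 12, 18, 38}, right has 1 {3}.
      Root 38: left subtree has 3 nodes {16, 12, 18}, right has 0 { }.
        Root 12: left subtree has 1 node {16}, right has 1 {18}.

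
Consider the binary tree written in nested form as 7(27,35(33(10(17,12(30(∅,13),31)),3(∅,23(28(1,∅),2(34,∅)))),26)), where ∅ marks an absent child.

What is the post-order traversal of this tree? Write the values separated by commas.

Post-order visits the left subtree, then the right subtree, then the node.
At 7: go left to 27.
  27 is a leaf — visit 27.
At 7: go right to 35.
  At 35: go left to 33.
    At 33: go left to 10.
      At 10: go left to 17.
        17 is a leaf — visit 17.
      At 10: go right to 12.
        At 12: go left to 30.
          At 30: no left child.
          At 30: go right to 13.
            13 is a leaf — visit 13.
          Visit 30.
        At 12: go right to 31.
          31 is a leaf — visit 31.
        Visit 12.
      Visit 10.
    At 33: go right to 3.
      At 3: no left child.
      At 3: go right to 23.
        At 23: go left to 28.
          At 28: go left to 1.
            1 is a leaf — visit 1.
          At 28: no right child.
          Visit 28.
        At 23: go right to 2.
          At 2: go left to 34.
            34 is a leaf — visit 34.
          At 2: no right child.
          Visit 2.
        Visit 23.
      Visit 3.
    Visit 33.
  At 35: go right to 26.
    26 is a leaf — visit 26.
  Visit 35.
Visit 7.

27, 17, 13, 30, 31, 12, 10, 1, 28, 34, 2, 23, 3, 33, 26, 35, 7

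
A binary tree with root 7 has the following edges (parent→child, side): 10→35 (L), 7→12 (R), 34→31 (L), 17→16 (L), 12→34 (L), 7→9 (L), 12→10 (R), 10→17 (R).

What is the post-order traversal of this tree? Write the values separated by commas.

9, 31, 34, 35, 16, 17, 10, 12, 7

Post-order visits the left subtree, then the right subtree, then the node.
At 7: go left to 9.
  9 is a leaf — visit 9.
At 7: go right to 12.
  At 12: go left to 34.
    At 34: go left to 31.
      31 is a leaf — visit 31.
    At 34: no right child.
    Visit 34.
  At 12: go right to 10.
    At 10: go left to 35.
      35 is a leaf — visit 35.
    At 10: go right to 17.
      At 17: go left to 16.
        16 is a leaf — visit 16.
      At 17: no right child.
      Visit 17.
    Visit 10.
  Visit 12.
Visit 7.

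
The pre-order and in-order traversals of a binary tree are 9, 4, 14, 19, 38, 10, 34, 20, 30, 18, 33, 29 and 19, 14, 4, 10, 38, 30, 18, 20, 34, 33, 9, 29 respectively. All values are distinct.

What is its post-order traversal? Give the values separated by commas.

The first element of pre-order is the root; it splits in-order into left and right subtrees.
Root 9: left subtree has 10 nodes {19, 14, 4, 10, 38, 30, 18, 20, 34, 33}, right has 1 {29}.
  Root 4: left subtree has 2 nodes {19, 14}, right has 7 {10, 38, 30, 18, 20, 34, 33}.
    Root 14: left subtree has 1 node {19}, right has 0 { }.
    Root 38: left subtree has 1 node {10}, right has 5 {30, 18, 20, 34, 33}.
      Root 34: left subtree has 3 nodes {30, 18, 20}, right has 1 {33}.
        Root 20: left subtree has 2 nodes {30, 18}, right has 0 { }.
          Root 30: left subtree has 0 nodes { }, right has 1 {18}.

19, 14, 10, 18, 30, 20, 33, 34, 38, 4, 29, 9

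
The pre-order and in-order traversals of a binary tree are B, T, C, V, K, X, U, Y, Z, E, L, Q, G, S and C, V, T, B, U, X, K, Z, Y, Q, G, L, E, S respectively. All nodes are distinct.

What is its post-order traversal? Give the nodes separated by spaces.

The first element of pre-order is the root; it splits in-order into left and right subtrees.
Root B: left subtree has 3 nodes {C, V, T}, right has 10 {U, X, K, Z, Y, Q, G, L, E, S}.
  Root T: left subtree has 2 nodes {C, V}, right has 0 { }.
    Root C: left subtree has 0 nodes { }, right has 1 {V}.
  Root K: left subtree has 2 nodes {U, X}, right has 7 {Z, Y, Q, G, L, E, S}.
    Root X: left subtree has 1 node {U}, right has 0 { }.
    Root Y: left subtree has 1 node {Z}, right has 5 {Q, G, L, E, S}.
      Root E: left subtree has 3 nodes {Q, G, L}, right has 1 {S}.
        Root L: left subtree has 2 nodes {Q, G}, right has 0 { }.
          Root Q: left subtree has 0 nodes { }, right has 1 {G}.

V C T U X Z G Q L S E Y K B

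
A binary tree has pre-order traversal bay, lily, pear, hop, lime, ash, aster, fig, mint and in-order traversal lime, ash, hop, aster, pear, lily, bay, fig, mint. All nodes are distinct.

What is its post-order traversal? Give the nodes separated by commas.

ash, lime, aster, hop, pear, lily, mint, fig, bay

The first element of pre-order is the root; it splits in-order into left and right subtrees.
Root bay: left subtree has 6 nodes {lime, ash, hop, aster, pear, lily}, right has 2 {fig, mint}.
  Root lily: left subtree has 5 nodes {lime, ash, hop, aster, pear}, right has 0 { }.
    Root pear: left subtree has 4 nodes {lime, ash, hop, aster}, right has 0 { }.
      Root hop: left subtree has 2 nodes {lime, ash}, right has 1 {aster}.
        Root lime: left subtree has 0 nodes { }, right has 1 {ash}.
  Root fig: left subtree has 0 nodes { }, right has 1 {mint}.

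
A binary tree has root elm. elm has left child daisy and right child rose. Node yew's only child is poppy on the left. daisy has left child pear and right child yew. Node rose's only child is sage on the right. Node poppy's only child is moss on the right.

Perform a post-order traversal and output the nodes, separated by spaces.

pear moss poppy yew daisy sage rose elm

Post-order visits the left subtree, then the right subtree, then the node.
At elm: go left to daisy.
  At daisy: go left to pear.
    pear is a leaf — visit pear.
  At daisy: go right to yew.
    At yew: go left to poppy.
      At poppy: no left child.
      At poppy: go right to moss.
        moss is a leaf — visit moss.
      Visit poppy.
    At yew: no right child.
    Visit yew.
  Visit daisy.
At elm: go right to rose.
  At rose: no left child.
  At rose: go right to sage.
    sage is a leaf — visit sage.
  Visit rose.
Visit elm.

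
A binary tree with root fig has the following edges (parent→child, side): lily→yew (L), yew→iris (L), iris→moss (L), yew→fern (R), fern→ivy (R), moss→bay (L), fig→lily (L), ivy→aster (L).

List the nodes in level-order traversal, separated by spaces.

Level-order visits nodes level by level from the root, left to right within each level.
Level 0: fig
Level 1: lily
Level 2: yew
Level 3: iris, fern
Level 4: moss, ivy
Level 5: bay, aster

fig lily yew iris fern moss ivy bay aster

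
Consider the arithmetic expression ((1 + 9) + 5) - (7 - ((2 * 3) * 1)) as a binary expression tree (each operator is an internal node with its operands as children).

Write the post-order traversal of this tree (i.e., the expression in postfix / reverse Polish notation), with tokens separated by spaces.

Post-order on an expression tree gives postfix notation: for each operator, emit left operand, right operand, then the operator.

1 9 + 5 + 7 2 3 * 1 * - -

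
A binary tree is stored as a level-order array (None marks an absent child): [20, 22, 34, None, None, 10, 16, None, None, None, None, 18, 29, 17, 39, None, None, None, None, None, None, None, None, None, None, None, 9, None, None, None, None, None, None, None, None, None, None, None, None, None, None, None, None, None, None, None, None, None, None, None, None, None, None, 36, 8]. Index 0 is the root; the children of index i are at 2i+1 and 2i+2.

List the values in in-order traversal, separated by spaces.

22 20 18 10 29 36 9 8 34 17 16 39

In-order visits the left subtree, then the node, then the right subtree.
At 20: go left to 22.
  22 is a leaf — visit 22.
Visit 20.
At 20: go right to 34.
  At 34: go left to 10.
    At 10: go left to 18.
      18 is a leaf — visit 18.
    Visit 10.
    At 10: go right to 29.
      At 29: no left child.
      Visit 29.
      At 29: go right to 9.
        At 9: go left to 36.
          36 is a leaf — visit 36.
        Visit 9.
        At 9: go right to 8.
          8 is a leaf — visit 8.
  Visit 34.
  At 34: go right to 16.
    At 16: go left to 17.
      17 is a leaf — visit 17.
    Visit 16.
    At 16: go right to 39.
      39 is a leaf — visit 39.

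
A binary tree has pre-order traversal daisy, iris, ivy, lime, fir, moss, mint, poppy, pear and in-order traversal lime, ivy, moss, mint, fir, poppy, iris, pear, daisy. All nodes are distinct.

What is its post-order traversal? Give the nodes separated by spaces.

lime mint moss poppy fir ivy pear iris daisy

The first element of pre-order is the root; it splits in-order into left and right subtrees.
Root daisy: left subtree has 8 nodes {lime, ivy, moss, mint, fir, poppy, iris, pear}, right has 0 { }.
  Root iris: left subtree has 6 nodes {lime, ivy, moss, mint, fir, poppy}, right has 1 {pear}.
    Root ivy: left subtree has 1 node {lime}, right has 4 {moss, mint, fir, poppy}.
      Root fir: left subtree has 2 nodes {moss, mint}, right has 1 {poppy}.
        Root moss: left subtree has 0 nodes { }, right has 1 {mint}.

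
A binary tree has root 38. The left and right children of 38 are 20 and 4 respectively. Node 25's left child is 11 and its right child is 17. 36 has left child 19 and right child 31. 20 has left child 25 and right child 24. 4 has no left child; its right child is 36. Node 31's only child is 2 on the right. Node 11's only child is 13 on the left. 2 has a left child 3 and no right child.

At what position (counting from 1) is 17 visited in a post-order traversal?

3

Post-order visits the left subtree, then the right subtree, then the node.
At 38: go left to 20.
  At 20: go left to 25.
    At 25: go left to 11.
      At 11: go left to 13.
        13 is a leaf — visit 13.
      At 11: no right child.
      Visit 11.
    At 25: go right to 17.
      17 is a leaf — visit 17.
    Visit 25.
  At 20: go right to 24.
    24 is a leaf — visit 24.
  Visit 20.
At 38: go right to 4.
  At 4: no left child.
  At 4: go right to 36.
    At 36: go left to 19.
      19 is a leaf — visit 19.
    At 36: go right to 31.
      At 31: no left child.
      At 31: go right to 2.
        At 2: go left to 3.
          3 is a leaf — visit 3.
        At 2: no right child.
        Visit 2.
      Visit 31.
    Visit 36.
  Visit 4.
Visit 38.
Full post-order sequence: 13, 11, 17, 25, 24, 20, 19, 3, 2, 31, 36, 4, 38.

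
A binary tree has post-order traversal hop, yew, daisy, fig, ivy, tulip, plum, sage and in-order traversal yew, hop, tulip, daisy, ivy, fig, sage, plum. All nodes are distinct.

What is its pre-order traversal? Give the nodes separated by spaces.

sage tulip yew hop ivy daisy fig plum

The last element of post-order is the root; it splits in-order into left and right subtrees.
Root sage: left subtree has 6 nodes {yew, hop, tulip, daisy, ivy, fig}, right has 1 {plum}.
  Root tulip: left subtree has 2 nodes {yew, hop}, right has 3 {daisy, ivy, fig}.
    Root yew: left subtree has 0 nodes { }, right has 1 {hop}.
    Root ivy: left subtree has 1 node {daisy}, right has 1 {fig}.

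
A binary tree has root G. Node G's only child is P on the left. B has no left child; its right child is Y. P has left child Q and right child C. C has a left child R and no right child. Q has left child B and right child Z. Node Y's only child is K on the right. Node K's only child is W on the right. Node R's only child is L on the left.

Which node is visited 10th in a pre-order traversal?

R

Pre-order visits the node, then its left subtree, then its right subtree.
Visit G.
At G: go left to P.
  Visit P.
  At P: go left to Q.
    Visit Q.
    At Q: go left to B.
      Visit B.
      At B: no left child.
      At B: go right to Y.
        Visit Y.
        At Y: no left child.
        At Y: go right to K.
          Visit K.
          At K: no left child.
          At K: go right to W.
            W is a leaf — visit W.
    At Q: go right to Z.
      Z is a leaf — visit Z.
  At P: go right to C.
    Visit C.
    At C: go left to R.
      Visit R.
      At R: go left to L.
        L is a leaf — visit L.
      At R: no right child.
    At C: no right child.
At G: no right child.
Full pre-order sequence: G, P, Q, B, Y, K, W, Z, C, R, L.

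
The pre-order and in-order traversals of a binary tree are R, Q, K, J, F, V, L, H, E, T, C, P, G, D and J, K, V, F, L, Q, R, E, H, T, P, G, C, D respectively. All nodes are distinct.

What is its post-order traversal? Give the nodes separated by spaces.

The first element of pre-order is the root; it splits in-order into left and right subtrees.
Root R: left subtree has 6 nodes {J, K, V, F, L, Q}, right has 7 {E, H, T, P, G, C, D}.
  Root Q: left subtree has 5 nodes {J, K, V, F, L}, right has 0 { }.
    Root K: left subtree has 1 node {J}, right has 3 {V, F, L}.
      Root F: left subtree has 1 node {V}, right has 1 {L}.
  Root H: left subtree has 1 node {E}, right has 5 {T, P, G, C, D}.
    Root T: left subtree has 0 nodes { }, right has 4 {P, G, C, D}.
      Root C: left subtree has 2 nodes {P, G}, right has 1 {D}.
        Root P: left subtree has 0 nodes { }, right has 1 {G}.

J V L F K Q E G P D C T H R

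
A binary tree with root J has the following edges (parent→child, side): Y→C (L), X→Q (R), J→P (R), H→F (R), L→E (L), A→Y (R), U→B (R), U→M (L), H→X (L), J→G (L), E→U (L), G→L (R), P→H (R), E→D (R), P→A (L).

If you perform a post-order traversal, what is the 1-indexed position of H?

Post-order visits the left subtree, then the right subtree, then the node.
At J: go left to G.
  At G: no left child.
  At G: go right to L.
    At L: go left to E.
      At E: go left to U.
        At U: go left to M.
          M is a leaf — visit M.
        At U: go right to B.
          B is a leaf — visit B.
        Visit U.
      At E: go right to D.
        D is a leaf — visit D.
      Visit E.
    At L: no right child.
    Visit L.
  Visit G.
At J: go right to P.
  At P: go left to A.
    At A: no left child.
    At A: go right to Y.
      At Y: go left to C.
        C is a leaf — visit C.
      At Y: no right child.
      Visit Y.
    Visit A.
  At P: go right to H.
    At H: go left to X.
      At X: no left child.
      At X: go right to Q.
        Q is a leaf — visit Q.
      Visit X.
    At H: go right to F.
      F is a leaf — visit F.
    Visit H.
  Visit P.
Visit J.
Full post-order sequence: M, B, U, D, E, L, G, C, Y, A, Q, X, F, H, P, J.

14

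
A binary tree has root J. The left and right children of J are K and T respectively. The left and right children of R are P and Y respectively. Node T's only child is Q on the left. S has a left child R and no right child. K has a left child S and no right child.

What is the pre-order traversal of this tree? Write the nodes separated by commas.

Pre-order visits the node, then its left subtree, then its right subtree.
Visit J.
At J: go left to K.
  Visit K.
  At K: go left to S.
    Visit S.
    At S: go left to R.
      Visit R.
      At R: go left to P.
        P is a leaf — visit P.
      At R: go right to Y.
        Y is a leaf — visit Y.
    At S: no right child.
  At K: no right child.
At J: go right to T.
  Visit T.
  At T: go left to Q.
    Q is a leaf — visit Q.
  At T: no right child.

J, K, S, R, P, Y, T, Q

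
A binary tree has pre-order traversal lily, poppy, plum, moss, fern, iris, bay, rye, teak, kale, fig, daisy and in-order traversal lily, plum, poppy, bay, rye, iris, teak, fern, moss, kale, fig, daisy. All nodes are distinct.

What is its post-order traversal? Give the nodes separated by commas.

plum, rye, bay, teak, iris, fern, daisy, fig, kale, moss, poppy, lily

The first element of pre-order is the root; it splits in-order into left and right subtrees.
Root lily: left subtree has 0 nodes { }, right has 11 {plum, poppy, bay, rye, iris, teak, fern, moss, kale, fig, daisy}.
  Root poppy: left subtree has 1 node {plum}, right has 9 {bay, rye, iris, teak, fern, moss, kale, fig, daisy}.
    Root moss: left subtree has 5 nodes {bay, rye, iris, teak, fern}, right has 3 {kale, fig, daisy}.
      Root fern: left subtree has 4 nodes {bay, rye, iris, teak}, right has 0 { }.
        Root iris: left subtree has 2 nodes {bay, rye}, right has 1 {teak}.
          Root bay: left subtree has 0 nodes { }, right has 1 {rye}.
      Root kale: left subtree has 0 nodes { }, right has 2 {fig, daisy}.
        Root fig: left subtree has 0 nodes { }, right has 1 {daisy}.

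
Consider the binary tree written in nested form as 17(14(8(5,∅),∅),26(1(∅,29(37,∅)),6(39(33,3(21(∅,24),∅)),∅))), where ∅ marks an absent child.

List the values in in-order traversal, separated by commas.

5, 8, 14, 17, 1, 37, 29, 26, 33, 39, 21, 24, 3, 6

In-order visits the left subtree, then the node, then the right subtree.
At 17: go left to 14.
  At 14: go left to 8.
    At 8: go left to 5.
      5 is a leaf — visit 5.
    Visit 8.
    At 8: no right child.
  Visit 14.
  At 14: no right child.
Visit 17.
At 17: go right to 26.
  At 26: go left to 1.
    At 1: no left child.
    Visit 1.
    At 1: go right to 29.
      At 29: go left to 37.
        37 is a leaf — visit 37.
      Visit 29.
      At 29: no right child.
  Visit 26.
  At 26: go right to 6.
    At 6: go left to 39.
      At 39: go left to 33.
        33 is a leaf — visit 33.
      Visit 39.
      At 39: go right to 3.
        At 3: go left to 21.
          At 21: no left child.
          Visit 21.
          At 21: go right to 24.
            24 is a leaf — visit 24.
        Visit 3.
        At 3: no right child.
    Visit 6.
    At 6: no right child.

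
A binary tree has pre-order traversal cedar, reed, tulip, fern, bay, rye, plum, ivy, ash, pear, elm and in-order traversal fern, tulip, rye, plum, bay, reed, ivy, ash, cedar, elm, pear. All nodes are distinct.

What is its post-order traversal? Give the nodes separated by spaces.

fern plum rye bay tulip ash ivy reed elm pear cedar

The first element of pre-order is the root; it splits in-order into left and right subtrees.
Root cedar: left subtree has 8 nodes {fern, tulip, rye, plum, bay, reed, ivy, ash}, right has 2 {elm, pear}.
  Root reed: left subtree has 5 nodes {fern, tulip, rye, plum, bay}, right has 2 {ivy, ash}.
    Root tulip: left subtree has 1 node {fern}, right has 3 {rye, plum, bay}.
      Root bay: left subtree has 2 nodes {rye, plum}, right has 0 { }.
        Root rye: left subtree has 0 nodes { }, right has 1 {plum}.
    Root ivy: left subtree has 0 nodes { }, right has 1 {ash}.
  Root pear: left subtree has 1 node {elm}, right has 0 { }.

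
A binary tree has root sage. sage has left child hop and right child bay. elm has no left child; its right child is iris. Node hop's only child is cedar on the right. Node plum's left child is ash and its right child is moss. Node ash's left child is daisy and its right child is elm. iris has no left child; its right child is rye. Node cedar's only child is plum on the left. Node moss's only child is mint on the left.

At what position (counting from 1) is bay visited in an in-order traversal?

In-order visits the left subtree, then the node, then the right subtree.
At sage: go left to hop.
  At hop: no left child.
  Visit hop.
  At hop: go right to cedar.
    At cedar: go left to plum.
      At plum: go left to ash.
        At ash: go left to daisy.
          daisy is a leaf — visit daisy.
        Visit ash.
        At ash: go right to elm.
          At elm: no left child.
          Visit elm.
          At elm: go right to iris.
            At iris: no left child.
            Visit iris.
            At iris: go right to rye.
              rye is a leaf — visit rye.
      Visit plum.
      At plum: go right to moss.
        At moss: go left to mint.
          mint is a leaf — visit mint.
        Visit moss.
        At moss: no right child.
    Visit cedar.
    At cedar: no right child.
Visit sage.
At sage: go right to bay.
  bay is a leaf — visit bay.
Full in-order sequence: hop, daisy, ash, elm, iris, rye, plum, mint, moss, cedar, sage, bay.

12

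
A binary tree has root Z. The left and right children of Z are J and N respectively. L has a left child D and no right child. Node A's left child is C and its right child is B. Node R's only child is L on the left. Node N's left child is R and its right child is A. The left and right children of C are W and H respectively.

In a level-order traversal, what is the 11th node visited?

H

Level-order visits nodes level by level from the root, left to right within each level.
Level 0: Z
Level 1: J, N
Level 2: R, A
Level 3: L, C, B
Level 4: D, W, H
Full level-order sequence: Z, J, N, R, A, L, C, B, D, W, H.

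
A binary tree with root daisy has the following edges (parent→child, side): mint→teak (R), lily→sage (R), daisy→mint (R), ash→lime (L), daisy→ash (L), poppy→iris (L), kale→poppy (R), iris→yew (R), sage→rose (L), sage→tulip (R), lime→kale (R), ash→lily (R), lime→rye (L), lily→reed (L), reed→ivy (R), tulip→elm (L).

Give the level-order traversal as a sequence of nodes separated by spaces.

Level-order visits nodes level by level from the root, left to right within each level.
Level 0: daisy
Level 1: ash, mint
Level 2: lime, lily, teak
Level 3: rye, kale, reed, sage
Level 4: poppy, ivy, rose, tulip
Level 5: iris, elm
Level 6: yew

daisy ash mint lime lily teak rye kale reed sage poppy ivy rose tulip iris elm yew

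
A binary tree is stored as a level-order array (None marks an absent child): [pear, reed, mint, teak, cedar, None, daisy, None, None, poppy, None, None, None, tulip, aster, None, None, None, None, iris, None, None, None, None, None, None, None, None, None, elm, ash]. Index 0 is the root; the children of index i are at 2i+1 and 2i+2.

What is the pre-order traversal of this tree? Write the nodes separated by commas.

pear, reed, teak, cedar, poppy, iris, mint, daisy, tulip, aster, elm, ash

Pre-order visits the node, then its left subtree, then its right subtree.
Visit pear.
At pear: go left to reed.
  Visit reed.
  At reed: go left to teak.
    teak is a leaf — visit teak.
  At reed: go right to cedar.
    Visit cedar.
    At cedar: go left to poppy.
      Visit poppy.
      At poppy: go left to iris.
        iris is a leaf — visit iris.
      At poppy: no right child.
    At cedar: no right child.
At pear: go right to mint.
  Visit mint.
  At mint: no left child.
  At mint: go right to daisy.
    Visit daisy.
    At daisy: go left to tulip.
      tulip is a leaf — visit tulip.
    At daisy: go right to aster.
      Visit aster.
      At aster: go left to elm.
        elm is a leaf — visit elm.
      At aster: go right to ash.
        ash is a leaf — visit ash.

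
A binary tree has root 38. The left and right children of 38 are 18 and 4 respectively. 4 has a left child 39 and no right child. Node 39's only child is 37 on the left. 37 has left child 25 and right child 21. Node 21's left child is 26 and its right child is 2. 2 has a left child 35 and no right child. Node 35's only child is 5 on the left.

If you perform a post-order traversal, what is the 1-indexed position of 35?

5

Post-order visits the left subtree, then the right subtree, then the node.
At 38: go left to 18.
  18 is a leaf — visit 18.
At 38: go right to 4.
  At 4: go left to 39.
    At 39: go left to 37.
      At 37: go left to 25.
        25 is a leaf — visit 25.
      At 37: go right to 21.
        At 21: go left to 26.
          26 is a leaf — visit 26.
        At 21: go right to 2.
          At 2: go left to 35.
            At 35: go left to 5.
              5 is a leaf — visit 5.
            At 35: no right child.
            Visit 35.
          At 2: no right child.
          Visit 2.
        Visit 21.
      Visit 37.
    At 39: no right child.
    Visit 39.
  At 4: no right child.
  Visit 4.
Visit 38.
Full post-order sequence: 18, 25, 26, 5, 35, 2, 21, 37, 39, 4, 38.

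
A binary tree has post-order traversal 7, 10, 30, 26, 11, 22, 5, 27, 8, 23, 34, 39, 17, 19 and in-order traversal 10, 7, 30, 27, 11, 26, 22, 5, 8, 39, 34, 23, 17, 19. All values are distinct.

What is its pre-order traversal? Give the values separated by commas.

The last element of post-order is the root; it splits in-order into left and right subtrees.
Root 19: left subtree has 13 nodes {10, 7, 30, 27, 11, 26, 22, 5, 8, 39, 34, 23, 17}, right has 0 { }.
  Root 17: left subtree has 12 nodes {10, 7, 30, 27, 11, 26, 22, 5, 8, 39, 34, 23}, right has 0 { }.
    Root 39: left subtree has 9 nodes {10, 7, 30, 27, 11, 26, 22, 5, 8}, right has 2 {34, 23}.
      Root 8: left subtree has 8 nodes {10, 7, 30, 27, 11, 26, 22, 5}, right has 0 { }.
        Root 27: left subtree has 3 nodes {10, 7, 30}, right has 4 {11, 26, 22, 5}.
          Root 30: left subtree has 2 nodes {10, 7}, right has 0 { }.
            Root 10: left subtree has 0 nodes { }, right has 1 {7}.
          Root 5: left subtree has 3 nodes {11, 26, 22}, right has 0 { }.
            Root 22: left subtree has 2 nodes {11, 26}, right has 0 { }.
              Root 11: left subtree has 0 nodes { }, right has 1 {26}.
      Root 34: left subtree has 0 nodes { }, right has 1 {23}.

19, 17, 39, 8, 27, 30, 10, 7, 5, 22, 11, 26, 34, 23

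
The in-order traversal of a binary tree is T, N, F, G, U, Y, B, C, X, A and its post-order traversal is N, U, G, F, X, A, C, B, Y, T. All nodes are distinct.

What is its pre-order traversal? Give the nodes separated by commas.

T, Y, F, N, G, U, B, C, A, X

The last element of post-order is the root; it splits in-order into left and right subtrees.
Root T: left subtree has 0 nodes { }, right has 9 {N, F, G, U, Y, B, C, X, A}.
  Root Y: left subtree has 4 nodes {N, F, G, U}, right has 4 {B, C, X, A}.
    Root F: left subtree has 1 node {N}, right has 2 {G, U}.
      Root G: left subtree has 0 nodes { }, right has 1 {U}.
    Root B: left subtree has 0 nodes { }, right has 3 {C, X, A}.
      Root C: left subtree has 0 nodes { }, right has 2 {X, A}.
        Root A: left subtree has 1 node {X}, right has 0 { }.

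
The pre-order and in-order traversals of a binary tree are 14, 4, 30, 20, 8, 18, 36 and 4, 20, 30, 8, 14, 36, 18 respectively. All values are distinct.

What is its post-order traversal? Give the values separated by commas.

20, 8, 30, 4, 36, 18, 14

The first element of pre-order is the root; it splits in-order into left and right subtrees.
Root 14: left subtree has 4 nodes {4, 20, 30, 8}, right has 2 {36, 18}.
  Root 4: left subtree has 0 nodes { }, right has 3 {20, 30, 8}.
    Root 30: left subtree has 1 node {20}, right has 1 {8}.
  Root 18: left subtree has 1 node {36}, right has 0 { }.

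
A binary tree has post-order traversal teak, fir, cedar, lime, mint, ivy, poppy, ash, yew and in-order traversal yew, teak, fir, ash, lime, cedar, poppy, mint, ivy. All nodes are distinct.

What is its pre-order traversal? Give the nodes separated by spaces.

yew ash fir teak poppy lime cedar ivy mint

The last element of post-order is the root; it splits in-order into left and right subtrees.
Root yew: left subtree has 0 nodes { }, right has 8 {teak, fir, ash, lime, cedar, poppy, mint, ivy}.
  Root ash: left subtree has 2 nodes {teak, fir}, right has 5 {lime, cedar, poppy, mint, ivy}.
    Root fir: left subtree has 1 node {teak}, right has 0 { }.
    Root poppy: left subtree has 2 nodes {lime, cedar}, right has 2 {mint, ivy}.
      Root lime: left subtree has 0 nodes { }, right has 1 {cedar}.
      Root ivy: left subtree has 1 node {mint}, right has 0 { }.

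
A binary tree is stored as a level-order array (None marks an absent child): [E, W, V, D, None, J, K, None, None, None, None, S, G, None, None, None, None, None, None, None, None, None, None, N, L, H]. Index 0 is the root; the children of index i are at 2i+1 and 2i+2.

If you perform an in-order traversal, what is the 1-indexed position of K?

11

In-order visits the left subtree, then the node, then the right subtree.
At E: go left to W.
  At W: go left to D.
    D is a leaf — visit D.
  Visit W.
  At W: no right child.
Visit E.
At E: go right to V.
  At V: go left to J.
    At J: go left to S.
      At S: go left to N.
        N is a leaf — visit N.
      Visit S.
      At S: go right to L.
        L is a leaf — visit L.
    Visit J.
    At J: go right to G.
      At G: go left to H.
        H is a leaf — visit H.
      Visit G.
      At G: no right child.
  Visit V.
  At V: go right to K.
    K is a leaf — visit K.
Full in-order sequence: D, W, E, N, S, L, J, H, G, V, K.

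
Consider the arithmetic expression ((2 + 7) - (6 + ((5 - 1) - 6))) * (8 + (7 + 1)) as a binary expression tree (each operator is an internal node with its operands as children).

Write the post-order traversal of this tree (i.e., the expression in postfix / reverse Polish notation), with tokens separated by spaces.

2 7 + 6 5 1 - 6 - + - 8 7 1 + + *

Post-order on an expression tree gives postfix notation: for each operator, emit left operand, right operand, then the operator.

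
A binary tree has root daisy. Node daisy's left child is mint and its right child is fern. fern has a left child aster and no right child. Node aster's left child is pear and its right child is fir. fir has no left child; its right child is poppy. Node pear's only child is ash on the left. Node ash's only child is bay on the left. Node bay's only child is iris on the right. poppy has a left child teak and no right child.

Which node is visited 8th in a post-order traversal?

fir

Post-order visits the left subtree, then the right subtree, then the node.
At daisy: go left to mint.
  mint is a leaf — visit mint.
At daisy: go right to fern.
  At fern: go left to aster.
    At aster: go left to pear.
      At pear: go left to ash.
        At ash: go left to bay.
          At bay: no left child.
          At bay: go right to iris.
            iris is a leaf — visit iris.
          Visit bay.
        At ash: no right child.
        Visit ash.
      At pear: no right child.
      Visit pear.
    At aster: go right to fir.
      At fir: no left child.
      At fir: go right to poppy.
        At poppy: go left to teak.
          teak is a leaf — visit teak.
        At poppy: no right child.
        Visit poppy.
      Visit fir.
    Visit aster.
  At fern: no right child.
  Visit fern.
Visit daisy.
Full post-order sequence: mint, iris, bay, ash, pear, teak, poppy, fir, aster, fern, daisy.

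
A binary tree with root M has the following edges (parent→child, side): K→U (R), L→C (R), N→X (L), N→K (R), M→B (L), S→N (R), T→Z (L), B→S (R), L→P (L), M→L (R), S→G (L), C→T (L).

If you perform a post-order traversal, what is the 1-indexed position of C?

Post-order visits the left subtree, then the right subtree, then the node.
At M: go left to B.
  At B: no left child.
  At B: go right to S.
    At S: go left to G.
      G is a leaf — visit G.
    At S: go right to N.
      At N: go left to X.
        X is a leaf — visit X.
      At N: go right to K.
        At K: no left child.
        At K: go right to U.
          U is a leaf — visit U.
        Visit K.
      Visit N.
    Visit S.
  Visit B.
At M: go right to L.
  At L: go left to P.
    P is a leaf — visit P.
  At L: go right to C.
    At C: go left to T.
      At T: go left to Z.
        Z is a leaf — visit Z.
      At T: no right child.
      Visit T.
    At C: no right child.
    Visit C.
  Visit L.
Visit M.
Full post-order sequence: G, X, U, K, N, S, B, P, Z, T, C, L, M.

11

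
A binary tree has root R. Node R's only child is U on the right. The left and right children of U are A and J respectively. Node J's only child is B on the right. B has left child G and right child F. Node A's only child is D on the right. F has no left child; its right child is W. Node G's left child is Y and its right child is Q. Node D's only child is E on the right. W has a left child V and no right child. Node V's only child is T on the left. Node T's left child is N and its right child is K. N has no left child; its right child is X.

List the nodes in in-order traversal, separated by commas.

In-order visits the left subtree, then the node, then the right subtree.
At R: no left child.
Visit R.
At R: go right to U.
  At U: go left to A.
    At A: no left child.
    Visit A.
    At A: go right to D.
      At D: no left child.
      Visit D.
      At D: go right to E.
        E is a leaf — visit E.
  Visit U.
  At U: go right to J.
    At J: no left child.
    Visit J.
    At J: go right to B.
      At B: go left to G.
        At G: go left to Y.
          Y is a leaf — visit Y.
        Visit G.
        At G: go right to Q.
          Q is a leaf — visit Q.
      Visit B.
      At B: go right to F.
        At F: no left child.
        Visit F.
        At F: go right to W.
          At W: go left to V.
            At V: go left to T.
              At T: go left to N.
                At N: no left child.
                Visit N.
                At N: go right to X.
                  X is a leaf — visit X.
              Visit T.
              At T: go right to K.
                K is a leaf — visit K.
            Visit V.
            At V: no right child.
          Visit W.
          At W: no right child.

R, A, D, E, U, J, Y, G, Q, B, F, N, X, T, K, V, W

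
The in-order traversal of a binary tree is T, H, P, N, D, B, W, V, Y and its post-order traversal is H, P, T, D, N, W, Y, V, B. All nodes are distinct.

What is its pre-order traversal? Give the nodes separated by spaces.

B N T P H D V W Y

The last element of post-order is the root; it splits in-order into left and right subtrees.
Root B: left subtree has 5 nodes {T, H, P, N, D}, right has 3 {W, V, Y}.
  Root N: left subtree has 3 nodes {T, H, P}, right has 1 {D}.
    Root T: left subtree has 0 nodes { }, right has 2 {H, P}.
      Root P: left subtree has 1 node {H}, right has 0 { }.
  Root V: left subtree has 1 node {W}, right has 1 {Y}.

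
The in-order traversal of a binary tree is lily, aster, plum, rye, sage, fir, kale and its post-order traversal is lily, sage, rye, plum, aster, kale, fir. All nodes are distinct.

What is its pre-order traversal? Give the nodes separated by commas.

The last element of post-order is the root; it splits in-order into left and right subtrees.
Root fir: left subtree has 5 nodes {lily, aster, plum, rye, sage}, right has 1 {kale}.
  Root aster: left subtree has 1 node {lily}, right has 3 {plum, rye, sage}.
    Root plum: left subtree has 0 nodes { }, right has 2 {rye, sage}.
      Root rye: left subtree has 0 nodes { }, right has 1 {sage}.

fir, aster, lily, plum, rye, sage, kale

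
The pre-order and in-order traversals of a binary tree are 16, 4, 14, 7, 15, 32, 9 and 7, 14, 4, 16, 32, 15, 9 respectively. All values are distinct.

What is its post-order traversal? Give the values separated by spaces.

The first element of pre-order is the root; it splits in-order into left and right subtrees.
Root 16: left subtree has 3 nodes {7, 14, 4}, right has 3 {32, 15, 9}.
  Root 4: left subtree has 2 nodes {7, 14}, right has 0 { }.
    Root 14: left subtree has 1 node {7}, right has 0 { }.
  Root 15: left subtree has 1 node {32}, right has 1 {9}.

7 14 4 32 9 15 16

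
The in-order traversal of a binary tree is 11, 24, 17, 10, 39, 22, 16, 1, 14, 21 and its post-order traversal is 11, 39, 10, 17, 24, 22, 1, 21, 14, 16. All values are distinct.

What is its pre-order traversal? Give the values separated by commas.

16, 22, 24, 11, 17, 10, 39, 14, 1, 21

The last element of post-order is the root; it splits in-order into left and right subtrees.
Root 16: left subtree has 6 nodes {11, 24, 17, 10, 39, 22}, right has 3 {1, 14, 21}.
  Root 22: left subtree has 5 nodes {11, 24, 17, 10, 39}, right has 0 { }.
    Root 24: left subtree has 1 node {11}, right has 3 {17, 10, 39}.
      Root 17: left subtree has 0 nodes { }, right has 2 {10, 39}.
        Root 10: left subtree has 0 nodes { }, right has 1 {39}.
  Root 14: left subtree has 1 node {1}, right has 1 {21}.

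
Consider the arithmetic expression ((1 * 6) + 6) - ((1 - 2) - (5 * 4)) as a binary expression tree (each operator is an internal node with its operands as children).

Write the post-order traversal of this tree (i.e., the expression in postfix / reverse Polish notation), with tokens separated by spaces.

Post-order on an expression tree gives postfix notation: for each operator, emit left operand, right operand, then the operator.

1 6 * 6 + 1 2 - 5 4 * - -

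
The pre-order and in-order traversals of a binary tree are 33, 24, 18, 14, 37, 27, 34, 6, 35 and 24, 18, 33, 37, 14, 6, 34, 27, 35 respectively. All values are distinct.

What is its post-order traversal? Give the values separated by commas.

The first element of pre-order is the root; it splits in-order into left and right subtrees.
Root 33: left subtree has 2 nodes {24, 18}, right has 6 {37, 14, 6, 34, 27, 35}.
  Root 24: left subtree has 0 nodes { }, right has 1 {18}.
  Root 14: left subtree has 1 node {37}, right has 4 {6, 34, 27, 35}.
    Root 27: left subtree has 2 nodes {6, 34}, right has 1 {35}.
      Root 34: left subtree has 1 node {6}, right has 0 { }.

18, 24, 37, 6, 34, 35, 27, 14, 33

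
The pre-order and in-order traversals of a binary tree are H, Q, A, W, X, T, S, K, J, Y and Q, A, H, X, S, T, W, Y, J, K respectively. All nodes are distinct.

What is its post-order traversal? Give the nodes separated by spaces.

A Q S T X Y J K W H

The first element of pre-order is the root; it splits in-order into left and right subtrees.
Root H: left subtree has 2 nodes {Q, A}, right has 7 {X, S, T, W, Y, J, K}.
  Root Q: left subtree has 0 nodes { }, right has 1 {A}.
  Root W: left subtree has 3 nodes {X, S, T}, right has 3 {Y, J, K}.
    Root X: left subtree has 0 nodes { }, right has 2 {S, T}.
      Root T: left subtree has 1 node {S}, right has 0 { }.
    Root K: left subtree has 2 nodes {Y, J}, right has 0 { }.
      Root J: left subtree has 1 node {Y}, right has 0 { }.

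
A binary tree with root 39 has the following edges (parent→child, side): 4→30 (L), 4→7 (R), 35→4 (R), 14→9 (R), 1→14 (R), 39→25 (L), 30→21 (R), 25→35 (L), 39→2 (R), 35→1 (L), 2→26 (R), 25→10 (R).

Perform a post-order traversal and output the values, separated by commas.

9, 14, 1, 21, 30, 7, 4, 35, 10, 25, 26, 2, 39

Post-order visits the left subtree, then the right subtree, then the node.
At 39: go left to 25.
  At 25: go left to 35.
    At 35: go left to 1.
      At 1: no left child.
      At 1: go right to 14.
        At 14: no left child.
        At 14: go right to 9.
          9 is a leaf — visit 9.
        Visit 14.
      Visit 1.
    At 35: go right to 4.
      At 4: go left to 30.
        At 30: no left child.
        At 30: go right to 21.
          21 is a leaf — visit 21.
        Visit 30.
      At 4: go right to 7.
        7 is a leaf — visit 7.
      Visit 4.
    Visit 35.
  At 25: go right to 10.
    10 is a leaf — visit 10.
  Visit 25.
At 39: go right to 2.
  At 2: no left child.
  At 2: go right to 26.
    26 is a leaf — visit 26.
  Visit 2.
Visit 39.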